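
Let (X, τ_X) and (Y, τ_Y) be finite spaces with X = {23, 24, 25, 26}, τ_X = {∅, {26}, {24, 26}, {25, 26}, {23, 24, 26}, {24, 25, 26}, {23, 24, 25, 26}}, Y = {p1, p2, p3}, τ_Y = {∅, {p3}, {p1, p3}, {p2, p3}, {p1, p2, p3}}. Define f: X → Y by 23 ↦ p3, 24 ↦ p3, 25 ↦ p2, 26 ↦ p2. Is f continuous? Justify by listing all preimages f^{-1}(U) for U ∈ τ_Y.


f is NOT continuous.

Compute f^{-1}(U) for each U ∈ τ_Y:
  U = ∅: f^{-1}(U) = ∅ ∈ τ_X ✓.
  U = {p3}: f^{-1}(U) = {23, 24} ∉ τ_X ✗.
  U = {p1, p3}: f^{-1}(U) = {23, 24} ∉ τ_X ✗.
  U = {p2, p3}: f^{-1}(U) = {23, 24, 25, 26} ∈ τ_X ✓.
  U = {p1, p2, p3}: f^{-1}(U) = {23, 24, 25, 26} ∈ τ_X ✓.
Found U = {p3} with f^{-1}(U) = {23, 24} not in τ_X. Therefore f is NOT continuous.


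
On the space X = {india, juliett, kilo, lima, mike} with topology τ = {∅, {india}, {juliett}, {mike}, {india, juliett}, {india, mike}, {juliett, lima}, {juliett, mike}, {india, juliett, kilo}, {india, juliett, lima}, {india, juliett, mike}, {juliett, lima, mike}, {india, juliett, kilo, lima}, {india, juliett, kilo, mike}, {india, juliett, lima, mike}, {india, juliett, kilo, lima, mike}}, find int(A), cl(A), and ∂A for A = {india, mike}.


int(A) = {india, mike}, cl(A) = {india, kilo, mike}, ∂A = {kilo}.

Closed sets in (X, τ) are complements of opens:
  closed(X, τ) = {∅, {kilo}, {lima}, {mike}, {india, kilo}, {kilo, lima}, {kilo, mike}, {lima, mike}, {india, kilo, lima}, {india, kilo, mike}, {juliett, kilo, lima}, {kilo, lima, mike}, {india, juliett, kilo, lima}, {india, kilo, lima, mike}, {juliett, kilo, lima, mike}, {india, juliett, kilo, lima, mike}}.
int(A) = ⋃ {U ∈ τ : U ⊆ A}. Opens contained in A: ∅, {india}, {mike}, {india, mike}.
Taking the union of these: int(A) = {india, mike}.
cl(A) = ⋂ {C closed : A ⊆ C}. Closed sets containing A: {india, kilo, mike}, {india, kilo, lima, mike}, {india, juliett, kilo, lima, mike}.
Intersecting these: cl(A) = {india, kilo, mike}.
∂A = cl(A) ∖ int(A) = {india, kilo, mike} ∖ {india, mike} = {kilo}.


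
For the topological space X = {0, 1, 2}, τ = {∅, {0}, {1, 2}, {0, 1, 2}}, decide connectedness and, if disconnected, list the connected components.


(X, τ) is disconnected; components = [{0}, {1, 2}].

Find clopen sets (U ∈ τ with X ∖ U ∈ τ):
  U = ∅, X ∖ U = {0, 1, 2} — both open, so U is clopen.
  U = {0}, X ∖ U = {1, 2} — both open, so U is clopen.
  U = {1, 2}, X ∖ U = {0} — both open, so U is clopen.
  U = {0, 1, 2}, X ∖ U = ∅ — both open, so U is clopen.
Nontrivial clopen(s) exist: e.g. {0}. So (X, τ) is disconnected.
Compute connected components by grouping points that agree on all clopens:
  component: {0}
  component: {1, 2}


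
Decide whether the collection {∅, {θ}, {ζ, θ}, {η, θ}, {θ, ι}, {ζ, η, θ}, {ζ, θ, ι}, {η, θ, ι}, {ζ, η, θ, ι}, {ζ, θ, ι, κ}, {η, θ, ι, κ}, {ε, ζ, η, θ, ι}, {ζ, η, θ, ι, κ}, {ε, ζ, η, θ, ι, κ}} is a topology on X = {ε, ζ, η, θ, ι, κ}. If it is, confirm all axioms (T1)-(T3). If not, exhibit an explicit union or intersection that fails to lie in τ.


τ is NOT a topology on X.

Axiom (T1): ∅ ∈ τ? Yes; X ∈ τ? Yes.
Axiom (T2/T3): check pairwise unions and intersections of members of τ.
Counterexample for (T3): {ζ, θ, ι, κ} ∩ {η, θ, ι, κ} = {θ, ι, κ} ∉ τ. Therefore τ is NOT a topology.


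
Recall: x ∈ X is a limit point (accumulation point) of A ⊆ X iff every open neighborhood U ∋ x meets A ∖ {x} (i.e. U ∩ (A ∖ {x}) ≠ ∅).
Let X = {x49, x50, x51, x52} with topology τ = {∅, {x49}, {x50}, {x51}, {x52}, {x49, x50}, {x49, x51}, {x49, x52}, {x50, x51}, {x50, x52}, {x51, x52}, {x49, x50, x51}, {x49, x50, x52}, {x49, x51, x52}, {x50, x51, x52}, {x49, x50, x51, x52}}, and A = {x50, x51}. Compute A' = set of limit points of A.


A' = ∅

For each x ∈ X, list the open sets U ∈ τ with x ∈ U, then check whether U ∩ (A ∖ {x}) ≠ ∅ for every such U.
  x = x49: open {x49} ∋ x has {x49} ∩ (A ∖ {x49}) = ∅, so x is NOT a limit point.
  x = x50: open {x50} ∋ x has {x50} ∩ (A ∖ {x50}) = ∅, so x is NOT a limit point.
  x = x51: open {x51} ∋ x has {x51} ∩ (A ∖ {x51}) = ∅, so x is NOT a limit point.
  x = x52: open {x52} ∋ x has {x52} ∩ (A ∖ {x52}) = ∅, so x is NOT a limit point.
Collecting: A' = ∅.


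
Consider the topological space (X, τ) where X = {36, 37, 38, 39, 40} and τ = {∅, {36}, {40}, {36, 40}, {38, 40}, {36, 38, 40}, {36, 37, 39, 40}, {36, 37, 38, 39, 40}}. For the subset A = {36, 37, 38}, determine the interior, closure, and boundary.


int(A) = {36}, cl(A) = {36, 37, 38, 39}, ∂A = {37, 38, 39}.

Closed sets in (X, τ) are complements of opens:
  closed(X, τ) = {∅, {38}, {37, 39}, {36, 37, 39}, {37, 38, 39}, {36, 37, 38, 39}, {37, 38, 39, 40}, {36, 37, 38, 39, 40}}.
int(A) = ⋃ {U ∈ τ : U ⊆ A}. Opens contained in A: ∅, {36}.
Taking the union of these: int(A) = {36}.
cl(A) = ⋂ {C closed : A ⊆ C}. Closed sets containing A: {36, 37, 38, 39}, {36, 37, 38, 39, 40}.
Intersecting these: cl(A) = {36, 37, 38, 39}.
∂A = cl(A) ∖ int(A) = {36, 37, 38, 39} ∖ {36} = {37, 38, 39}.


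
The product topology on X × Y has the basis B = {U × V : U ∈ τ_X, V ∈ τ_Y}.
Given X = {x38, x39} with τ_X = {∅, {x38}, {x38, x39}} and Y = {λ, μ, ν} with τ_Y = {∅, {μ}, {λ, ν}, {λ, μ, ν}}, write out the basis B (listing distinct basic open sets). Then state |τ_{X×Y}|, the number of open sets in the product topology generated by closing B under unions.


Basis B = {∅ × ∅, {x38} × {μ}, {x38} × {λ, ν}, {x38, x39} × {μ}, {x38} × {λ, μ, ν}, {x38, x39} × {λ, ν}, {x38, x39} × {λ, μ, ν}}; |τ_{X×Y}| = 9.

Enumerate products U × V with U ∈ τ_X, V ∈ τ_Y (deduplicated):
  ∅ × ∅ = {} (∅)
  {x38} × {μ} = {(x38,μ)}
  {x38} × {λ, ν} = {(x38,λ), (x38,ν)}
  {x38, x39} × {μ} = {(x38,μ), (x39,μ)}
  {x38} × {λ, μ, ν} = {(x38,λ), (x38,μ), (x38,ν)}
  {x38, x39} × {λ, ν} = {(x38,λ), (x38,ν), (x39,λ), (x39,ν)}
  {x38, x39} × {λ, μ, ν} = {(x38,λ), (x38,μ), (x38,ν), (x39,λ), (x39,μ), (x39,ν)}
These 7 distinct sets form the basis B.
Close under arbitrary unions to get τ_{X×Y}; counting gives |τ_{X×Y}| = 9.


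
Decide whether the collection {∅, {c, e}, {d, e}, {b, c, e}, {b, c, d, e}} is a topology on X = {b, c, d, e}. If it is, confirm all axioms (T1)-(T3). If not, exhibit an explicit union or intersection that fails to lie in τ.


τ is NOT a topology on X.

Axiom (T1): ∅ ∈ τ? Yes; X ∈ τ? Yes.
Axiom (T2/T3): check pairwise unions and intersections of members of τ.
Counterexample for (T3): {c, e} ∩ {d, e} = {e} ∉ τ. Therefore τ is NOT a topology.


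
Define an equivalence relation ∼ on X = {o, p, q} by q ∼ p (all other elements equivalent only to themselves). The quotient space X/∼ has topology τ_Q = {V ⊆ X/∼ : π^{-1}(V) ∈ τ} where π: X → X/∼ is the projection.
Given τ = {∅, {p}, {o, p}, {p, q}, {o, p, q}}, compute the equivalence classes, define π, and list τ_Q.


X/∼ = {[o], [p=q]}; |τ_Q| = 3.

Equivalence classes: [o], [p=q].
Quotient map π: X → X/∼ sends o ↦ [o], p ↦ [p=q], q ↦ [p=q].
For each subset V ⊆ X/∼, compute π^{-1}(V) ⊆ X and check whether π^{-1}(V) ∈ τ. V is open in τ_Q iff π^{-1}(V) ∈ τ.
  V = {}: π^{-1}(V) = ∅ ∈ τ ✓.
  V = {[o]}: π^{-1}(V) = {o} ∉ τ ✗.
  V = {[p=q]}: π^{-1}(V) = {p, q} ∈ τ ✓.
  V = {[o], [p=q]}: π^{-1}(V) = {o, p, q} ∈ τ ✓.
Open sets in the quotient: τ_Q = {{}, {[p=q]}, {[o], [p=q]}} (3 elements).


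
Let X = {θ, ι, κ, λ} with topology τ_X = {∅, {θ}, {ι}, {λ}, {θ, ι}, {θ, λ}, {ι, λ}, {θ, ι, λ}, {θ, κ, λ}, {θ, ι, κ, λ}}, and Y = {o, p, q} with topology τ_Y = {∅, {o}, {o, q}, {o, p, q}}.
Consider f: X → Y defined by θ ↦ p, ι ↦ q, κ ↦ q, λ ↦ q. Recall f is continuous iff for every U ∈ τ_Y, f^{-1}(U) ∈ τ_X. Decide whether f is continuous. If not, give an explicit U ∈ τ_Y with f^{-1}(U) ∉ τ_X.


f is NOT continuous.

Compute f^{-1}(U) for each U ∈ τ_Y:
  U = ∅: f^{-1}(U) = ∅ ∈ τ_X ✓.
  U = {o}: f^{-1}(U) = ∅ ∈ τ_X ✓.
  U = {o, q}: f^{-1}(U) = {ι, κ, λ} ∉ τ_X ✗.
  U = {o, p, q}: f^{-1}(U) = {θ, ι, κ, λ} ∈ τ_X ✓.
Found U = {o, q} with f^{-1}(U) = {ι, κ, λ} not in τ_X. Therefore f is NOT continuous.


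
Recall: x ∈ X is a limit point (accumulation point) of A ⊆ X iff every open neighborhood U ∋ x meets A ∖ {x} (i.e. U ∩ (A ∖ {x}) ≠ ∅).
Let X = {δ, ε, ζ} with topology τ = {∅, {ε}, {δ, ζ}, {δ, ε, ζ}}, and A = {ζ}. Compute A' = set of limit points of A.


A' = {δ}

For each x ∈ X, list the open sets U ∈ τ with x ∈ U, then check whether U ∩ (A ∖ {x}) ≠ ∅ for every such U.
  x = δ: opens ∋ x are {δ, ζ}, {δ, ε, ζ}; each meets A ∖ {δ}, so x IS a limit point.
  x = ε: open {ε} ∋ x has {ε} ∩ (A ∖ {ε}) = ∅, so x is NOT a limit point.
  x = ζ: open {δ, ζ} ∋ x has {δ, ζ} ∩ (A ∖ {ζ}) = ∅, so x is NOT a limit point.
Collecting: A' = {δ}.


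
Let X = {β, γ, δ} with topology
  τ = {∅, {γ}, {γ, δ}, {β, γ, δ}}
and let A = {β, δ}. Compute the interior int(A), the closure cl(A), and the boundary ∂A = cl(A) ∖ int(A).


int(A) = ∅, cl(A) = {β, δ}, ∂A = {β, δ}.

Closed sets in (X, τ) are complements of opens:
  closed(X, τ) = {∅, {β}, {β, δ}, {β, γ, δ}}.
int(A) = ⋃ {U ∈ τ : U ⊆ A}. Opens contained in A: ∅.
Taking the union of these: int(A) = ∅.
cl(A) = ⋂ {C closed : A ⊆ C}. Closed sets containing A: {β, δ}, {β, γ, δ}.
Intersecting these: cl(A) = {β, δ}.
∂A = cl(A) ∖ int(A) = {β, δ} ∖ ∅ = {β, δ}.


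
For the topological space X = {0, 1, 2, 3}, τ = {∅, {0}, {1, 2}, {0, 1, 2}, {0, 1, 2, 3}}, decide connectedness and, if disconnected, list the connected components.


(X, τ) is connected.

Find clopen sets (U ∈ τ with X ∖ U ∈ τ):
  U = ∅, X ∖ U = {0, 1, 2, 3} — both open, so U is clopen.
  U = {0, 1, 2, 3}, X ∖ U = ∅ — both open, so U is clopen.
Only trivial clopens (∅ and X) exist, so (X, τ) is connected.
Compute connected components by grouping points that agree on all clopens:
  component: {0, 1, 2, 3}


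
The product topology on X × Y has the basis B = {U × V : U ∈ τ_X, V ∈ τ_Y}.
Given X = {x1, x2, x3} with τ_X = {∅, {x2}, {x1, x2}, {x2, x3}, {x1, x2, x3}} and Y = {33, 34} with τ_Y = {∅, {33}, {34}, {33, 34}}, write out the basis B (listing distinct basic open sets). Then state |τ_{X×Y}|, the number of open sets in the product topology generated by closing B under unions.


Basis B = {∅ × ∅, {x2} × {33}, {x2} × {34}, {x1, x2} × {33}, {x1, x2} × {34}, {x2} × {33, 34}, {x2, x3} × {33}, {x2, x3} × {34}, {x1, x2, x3} × {33}, {x1, x2, x3} × {34}, {x1, x2} × {33, 34}, {x2, x3} × {33, 34}, {x1, x2, x3} × {33, 34}}; |τ_{X×Y}| = 25.

Enumerate products U × V with U ∈ τ_X, V ∈ τ_Y (deduplicated):
  ∅ × ∅ = {} (∅)
  {x2} × {33} = {(x2,33)}
  {x2} × {34} = {(x2,34)}
  {x1, x2} × {33} = {(x1,33), (x2,33)}
  {x1, x2} × {34} = {(x1,34), (x2,34)}
  {x2} × {33, 34} = {(x2,33), (x2,34)}
  {x2, x3} × {33} = {(x2,33), (x3,33)}
  {x2, x3} × {34} = {(x2,34), (x3,34)}
  {x1, x2, x3} × {33} = {(x1,33), (x2,33), (x3,33)}
  {x1, x2, x3} × {34} = {(x1,34), (x2,34), (x3,34)}
  {x1, x2} × {33, 34} = {(x1,33), (x1,34), (x2,33), (x2,34)}
  {x2, x3} × {33, 34} = {(x2,33), (x2,34), (x3,33), (x3,34)}
  {x1, x2, x3} × {33, 34} = {(x1,33), (x1,34), (x2,33), (x2,34), (x3,33), (x3,34)}
These 13 distinct sets form the basis B.
Close under arbitrary unions to get τ_{X×Y}; counting gives |τ_{X×Y}| = 25.


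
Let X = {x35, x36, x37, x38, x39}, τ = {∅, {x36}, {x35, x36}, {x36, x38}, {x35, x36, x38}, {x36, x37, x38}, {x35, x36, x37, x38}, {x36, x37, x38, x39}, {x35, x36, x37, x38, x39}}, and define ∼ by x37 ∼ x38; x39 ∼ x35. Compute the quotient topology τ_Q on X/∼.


X/∼ = {[x35=x39], [x36], [x37=x38]}; |τ_Q| = 4.

Equivalence classes: [x35=x39], [x36], [x37=x38].
Quotient map π: X → X/∼ sends x35 ↦ [x35=x39], x36 ↦ [x36], x37 ↦ [x37=x38], x38 ↦ [x37=x38], x39 ↦ [x35=x39].
For each subset V ⊆ X/∼, compute π^{-1}(V) ⊆ X and check whether π^{-1}(V) ∈ τ. V is open in τ_Q iff π^{-1}(V) ∈ τ.
  V = {}: π^{-1}(V) = ∅ ∈ τ ✓.
  V = {[x35=x39]}: π^{-1}(V) = {x35, x39} ∉ τ ✗.
  V = {[x36]}: π^{-1}(V) = {x36} ∈ τ ✓.
  V = {[x35=x39], [x36]}: π^{-1}(V) = {x35, x36, x39} ∉ τ ✗.
  V = {[x37=x38]}: π^{-1}(V) = {x37, x38} ∉ τ ✗.
  V = {[x35=x39], [x37=x38]}: π^{-1}(V) = {x35, x37, x38, x39} ∉ τ ✗.
  V = {[x36], [x37=x38]}: π^{-1}(V) = {x36, x37, x38} ∈ τ ✓.
  V = {[x35=x39], [x36], [x37=x38]}: π^{-1}(V) = {x35, x36, x37, x38, x39} ∈ τ ✓.
Open sets in the quotient: τ_Q = {{}, {[x36]}, {[x36], [x37=x38]}, {[x35=x39], [x36], [x37=x38]}} (4 elements).


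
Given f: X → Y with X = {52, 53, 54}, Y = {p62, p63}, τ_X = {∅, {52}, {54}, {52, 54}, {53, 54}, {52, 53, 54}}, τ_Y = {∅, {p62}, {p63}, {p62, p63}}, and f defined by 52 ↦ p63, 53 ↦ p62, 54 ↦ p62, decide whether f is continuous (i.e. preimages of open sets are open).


f IS continuous.

Compute f^{-1}(U) for each U ∈ τ_Y:
  U = ∅: f^{-1}(U) = ∅ ∈ τ_X ✓.
  U = {p62}: f^{-1}(U) = {53, 54} ∈ τ_X ✓.
  U = {p63}: f^{-1}(U) = {52} ∈ τ_X ✓.
  U = {p62, p63}: f^{-1}(U) = {52, 53, 54} ∈ τ_X ✓.
Every preimage lies in τ_X, so f IS continuous.


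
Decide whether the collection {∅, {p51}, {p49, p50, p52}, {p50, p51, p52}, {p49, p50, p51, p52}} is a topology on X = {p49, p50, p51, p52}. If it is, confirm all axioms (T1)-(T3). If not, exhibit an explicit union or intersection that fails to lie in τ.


τ is NOT a topology on X.

Axiom (T1): ∅ ∈ τ? Yes; X ∈ τ? Yes.
Axiom (T2/T3): check pairwise unions and intersections of members of τ.
Counterexample for (T3): {p49, p50, p52} ∩ {p50, p51, p52} = {p50, p52} ∉ τ. Therefore τ is NOT a topology.


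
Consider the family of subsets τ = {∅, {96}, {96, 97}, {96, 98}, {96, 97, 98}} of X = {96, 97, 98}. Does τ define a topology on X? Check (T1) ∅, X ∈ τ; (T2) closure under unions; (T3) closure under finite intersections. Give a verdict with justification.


τ IS a topology on X.

Axiom (T1): ∅ ∈ τ? Yes; X ∈ τ? Yes.
Axiom (T2/T3): check pairwise unions and intersections of members of τ.
All pairwise intersections and unions checked — each lies in τ. Therefore τ satisfies (T1), (T2), (T3): it IS a topology on X.


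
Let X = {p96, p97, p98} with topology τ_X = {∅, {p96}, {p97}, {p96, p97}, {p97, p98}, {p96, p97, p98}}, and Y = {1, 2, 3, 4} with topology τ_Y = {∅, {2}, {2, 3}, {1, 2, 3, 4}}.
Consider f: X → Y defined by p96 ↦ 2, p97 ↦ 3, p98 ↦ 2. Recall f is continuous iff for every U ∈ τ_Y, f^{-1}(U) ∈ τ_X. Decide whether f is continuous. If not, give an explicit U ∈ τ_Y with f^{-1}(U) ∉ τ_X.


f is NOT continuous.

Compute f^{-1}(U) for each U ∈ τ_Y:
  U = ∅: f^{-1}(U) = ∅ ∈ τ_X ✓.
  U = {2}: f^{-1}(U) = {p96, p98} ∉ τ_X ✗.
  U = {2, 3}: f^{-1}(U) = {p96, p97, p98} ∈ τ_X ✓.
  U = {1, 2, 3, 4}: f^{-1}(U) = {p96, p97, p98} ∈ τ_X ✓.
Found U = {2} with f^{-1}(U) = {p96, p98} not in τ_X. Therefore f is NOT continuous.


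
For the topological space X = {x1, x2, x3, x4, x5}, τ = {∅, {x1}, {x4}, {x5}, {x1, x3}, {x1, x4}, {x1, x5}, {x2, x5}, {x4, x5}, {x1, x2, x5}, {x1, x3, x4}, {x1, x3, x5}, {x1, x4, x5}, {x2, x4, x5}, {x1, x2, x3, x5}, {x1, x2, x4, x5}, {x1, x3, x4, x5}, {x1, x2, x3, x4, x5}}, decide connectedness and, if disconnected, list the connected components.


(X, τ) is disconnected; components = [{x4}, {x1, x3}, {x2, x5}].

Find clopen sets (U ∈ τ with X ∖ U ∈ τ):
  U = ∅, X ∖ U = {x1, x2, x3, x4, x5} — both open, so U is clopen.
  U = {x4}, X ∖ U = {x1, x2, x3, x5} — both open, so U is clopen.
  U = {x1, x3}, X ∖ U = {x2, x4, x5} — both open, so U is clopen.
  U = {x2, x5}, X ∖ U = {x1, x3, x4} — both open, so U is clopen.
  U = {x1, x3, x4}, X ∖ U = {x2, x5} — both open, so U is clopen.
  U = {x2, x4, x5}, X ∖ U = {x1, x3} — both open, so U is clopen.
  U = {x1, x2, x3, x5}, X ∖ U = {x4} — both open, so U is clopen.
  U = {x1, x2, x3, x4, x5}, X ∖ U = ∅ — both open, so U is clopen.
Nontrivial clopen(s) exist: e.g. {x1, x2, x3, x5}. So (X, τ) is disconnected.
Compute connected components by grouping points that agree on all clopens:
  component: {x4}
  component: {x1, x3}
  component: {x2, x5}


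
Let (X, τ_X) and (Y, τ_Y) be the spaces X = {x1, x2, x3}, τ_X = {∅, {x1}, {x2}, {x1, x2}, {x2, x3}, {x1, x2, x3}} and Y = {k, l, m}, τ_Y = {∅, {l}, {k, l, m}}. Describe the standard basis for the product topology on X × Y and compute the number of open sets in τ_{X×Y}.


Basis B = {∅ × ∅, {x1} × {l}, {x2} × {l}, {x1, x2} × {l}, {x2, x3} × {l}, {x1} × {k, l, m}, {x1, x2, x3} × {l}, {x2} × {k, l, m}, {x1, x2} × {k, l, m}, {x2, x3} × {k, l, m}, {x1, x2, x3} × {k, l, m}}; |τ_{X×Y}| = 18.

Enumerate products U × V with U ∈ τ_X, V ∈ τ_Y (deduplicated):
  ∅ × ∅ = {} (∅)
  {x1} × {l} = {(x1,l)}
  {x2} × {l} = {(x2,l)}
  {x1, x2} × {l} = {(x1,l), (x2,l)}
  {x2, x3} × {l} = {(x2,l), (x3,l)}
  {x1} × {k, l, m} = {(x1,k), (x1,l), (x1,m)}
  {x1, x2, x3} × {l} = {(x1,l), (x2,l), (x3,l)}
  {x2} × {k, l, m} = {(x2,k), (x2,l), (x2,m)}
  {x1, x2} × {k, l, m} = {(x1,k), (x1,l), (x1,m), (x2,k), (x2,l), (x2,m)}
  {x2, x3} × {k, l, m} = {(x2,k), (x2,l), (x2,m), (x3,k), (x3,l), (x3,m)}
  {x1, x2, x3} × {k, l, m} = {(x1,k), (x1,l), (x1,m), (x2,k), (x2,l), (x2,m), (x3,k), (x3,l), (x3,m)}
These 11 distinct sets form the basis B.
Close under arbitrary unions to get τ_{X×Y}; counting gives |τ_{X×Y}| = 18.


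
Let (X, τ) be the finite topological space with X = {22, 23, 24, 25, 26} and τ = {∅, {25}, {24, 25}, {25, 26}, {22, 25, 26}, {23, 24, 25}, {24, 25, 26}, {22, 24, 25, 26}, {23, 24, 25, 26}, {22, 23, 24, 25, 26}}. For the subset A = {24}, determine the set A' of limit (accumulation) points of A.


A' = {23}

For each x ∈ X, list the open sets U ∈ τ with x ∈ U, then check whether U ∩ (A ∖ {x}) ≠ ∅ for every such U.
  x = 22: open {22, 25, 26} ∋ x has {22, 25, 26} ∩ (A ∖ {22}) = ∅, so x is NOT a limit point.
  x = 23: opens ∋ x are {23, 24, 25}, {23, 24, 25, 26}, {22, 23, 24, 25, 26}; each meets A ∖ {23}, so x IS a limit point.
  x = 24: open {24, 25} ∋ x has {24, 25} ∩ (A ∖ {24}) = ∅, so x is NOT a limit point.
  x = 25: open {25} ∋ x has {25} ∩ (A ∖ {25}) = ∅, so x is NOT a limit point.
  x = 26: open {25, 26} ∋ x has {25, 26} ∩ (A ∖ {26}) = ∅, so x is NOT a limit point.
Collecting: A' = {23}.


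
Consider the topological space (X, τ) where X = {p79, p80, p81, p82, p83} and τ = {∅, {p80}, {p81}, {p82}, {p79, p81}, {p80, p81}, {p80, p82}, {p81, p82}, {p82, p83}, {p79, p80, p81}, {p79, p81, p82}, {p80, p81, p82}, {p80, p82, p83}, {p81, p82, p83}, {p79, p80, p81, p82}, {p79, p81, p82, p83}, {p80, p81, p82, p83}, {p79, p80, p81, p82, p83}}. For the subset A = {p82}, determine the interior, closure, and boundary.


int(A) = {p82}, cl(A) = {p82, p83}, ∂A = {p83}.

Closed sets in (X, τ) are complements of opens:
  closed(X, τ) = {∅, {p79}, {p80}, {p83}, {p79, p80}, {p79, p81}, {p79, p83}, {p80, p83}, {p82, p83}, {p79, p80, p81}, {p79, p80, p83}, {p79, p81, p83}, {p79, p82, p83}, {p80, p82, p83}, {p79, p80, p81, p83}, {p79, p80, p82, p83}, {p79, p81, p82, p83}, {p79, p80, p81, p82, p83}}.
int(A) = ⋃ {U ∈ τ : U ⊆ A}. Opens contained in A: ∅, {p82}.
Taking the union of these: int(A) = {p82}.
cl(A) = ⋂ {C closed : A ⊆ C}. Closed sets containing A: {p82, p83}, {p79, p82, p83}, {p80, p82, p83}, {p79, p80, p82, p83}, {p79, p81, p82, p83}, {p79, p80, p81, p82, p83}.
Intersecting these: cl(A) = {p82, p83}.
∂A = cl(A) ∖ int(A) = {p82, p83} ∖ {p82} = {p83}.


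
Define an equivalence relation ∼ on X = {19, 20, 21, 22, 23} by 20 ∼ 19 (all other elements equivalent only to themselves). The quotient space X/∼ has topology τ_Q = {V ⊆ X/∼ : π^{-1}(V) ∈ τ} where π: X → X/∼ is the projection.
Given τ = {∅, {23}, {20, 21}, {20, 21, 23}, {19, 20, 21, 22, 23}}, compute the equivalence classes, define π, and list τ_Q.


X/∼ = {[19=20], [21], [22], [23]}; |τ_Q| = 3.

Equivalence classes: [19=20], [21], [22], [23].
Quotient map π: X → X/∼ sends 19 ↦ [19=20], 20 ↦ [19=20], 21 ↦ [21], 22 ↦ [22], 23 ↦ [23].
For each subset V ⊆ X/∼, compute π^{-1}(V) ⊆ X and check whether π^{-1}(V) ∈ τ. V is open in τ_Q iff π^{-1}(V) ∈ τ.
  V = {}: π^{-1}(V) = ∅ ∈ τ ✓.
  V = {[19=20]}: π^{-1}(V) = {19, 20} ∉ τ ✗.
  V = {[21]}: π^{-1}(V) = {21} ∉ τ ✗.
  V = {[19=20], [21]}: π^{-1}(V) = {19, 20, 21} ∉ τ ✗.
  V = {[22]}: π^{-1}(V) = {22} ∉ τ ✗.
  V = {[19=20], [22]}: π^{-1}(V) = {19, 20, 22} ∉ τ ✗.
  V = {[21], [22]}: π^{-1}(V) = {21, 22} ∉ τ ✗.
  V = {[19=20], [21], [22]}: π^{-1}(V) = {19, 20, 21, 22} ∉ τ ✗.
  V = {[23]}: π^{-1}(V) = {23} ∈ τ ✓.
  V = {[19=20], [23]}: π^{-1}(V) = {19, 20, 23} ∉ τ ✗.
  V = {[21], [23]}: π^{-1}(V) = {21, 23} ∉ τ ✗.
  V = {[19=20], [21], [23]}: π^{-1}(V) = {19, 20, 21, 23} ∉ τ ✗.
  V = {[22], [23]}: π^{-1}(V) = {22, 23} ∉ τ ✗.
  V = {[19=20], [22], [23]}: π^{-1}(V) = {19, 20, 22, 23} ∉ τ ✗.
  V = {[21], [22], [23]}: π^{-1}(V) = {21, 22, 23} ∉ τ ✗.
  V = {[19=20], [21], [22], [23]}: π^{-1}(V) = {19, 20, 21, 22, 23} ∈ τ ✓.
Open sets in the quotient: τ_Q = {{}, {[23]}, {[19=20], [21], [22], [23]}} (3 elements).


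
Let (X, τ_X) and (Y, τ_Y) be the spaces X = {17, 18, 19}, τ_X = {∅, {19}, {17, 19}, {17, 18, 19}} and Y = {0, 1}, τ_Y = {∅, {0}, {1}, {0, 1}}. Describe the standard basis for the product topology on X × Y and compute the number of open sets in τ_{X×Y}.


Basis B = {∅ × ∅, {19} × {0}, {19} × {1}, {17, 19} × {0}, {17, 19} × {1}, {19} × {0, 1}, {17, 18, 19} × {0}, {17, 18, 19} × {1}, {17, 19} × {0, 1}, {17, 18, 19} × {0, 1}}; |τ_{X×Y}| = 16.

Enumerate products U × V with U ∈ τ_X, V ∈ τ_Y (deduplicated):
  ∅ × ∅ = {} (∅)
  {19} × {0} = {(19,0)}
  {19} × {1} = {(19,1)}
  {17, 19} × {0} = {(17,0), (19,0)}
  {17, 19} × {1} = {(17,1), (19,1)}
  {19} × {0, 1} = {(19,0), (19,1)}
  {17, 18, 19} × {0} = {(17,0), (18,0), (19,0)}
  {17, 18, 19} × {1} = {(17,1), (18,1), (19,1)}
  {17, 19} × {0, 1} = {(17,0), (17,1), (19,0), (19,1)}
  {17, 18, 19} × {0, 1} = {(17,0), (17,1), (18,0), (18,1), (19,0), (19,1)}
These 10 distinct sets form the basis B.
Close under arbitrary unions to get τ_{X×Y}; counting gives |τ_{X×Y}| = 16.


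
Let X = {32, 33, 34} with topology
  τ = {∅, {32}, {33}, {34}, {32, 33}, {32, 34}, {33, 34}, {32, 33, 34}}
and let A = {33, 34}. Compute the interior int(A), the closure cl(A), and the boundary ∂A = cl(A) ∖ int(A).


int(A) = {33, 34}, cl(A) = {33, 34}, ∂A = ∅.

Closed sets in (X, τ) are complements of opens:
  closed(X, τ) = {∅, {32}, {33}, {34}, {32, 33}, {32, 34}, {33, 34}, {32, 33, 34}}.
int(A) = ⋃ {U ∈ τ : U ⊆ A}. Opens contained in A: ∅, {33}, {34}, {33, 34}.
Taking the union of these: int(A) = {33, 34}.
cl(A) = ⋂ {C closed : A ⊆ C}. Closed sets containing A: {33, 34}, {32, 33, 34}.
Intersecting these: cl(A) = {33, 34}.
∂A = cl(A) ∖ int(A) = {33, 34} ∖ {33, 34} = ∅.


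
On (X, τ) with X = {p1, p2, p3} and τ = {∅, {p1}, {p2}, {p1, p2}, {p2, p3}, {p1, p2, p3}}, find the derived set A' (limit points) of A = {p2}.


A' = {p3}

For each x ∈ X, list the open sets U ∈ τ with x ∈ U, then check whether U ∩ (A ∖ {x}) ≠ ∅ for every such U.
  x = p1: open {p1} ∋ x has {p1} ∩ (A ∖ {p1}) = ∅, so x is NOT a limit point.
  x = p2: open {p2} ∋ x has {p2} ∩ (A ∖ {p2}) = ∅, so x is NOT a limit point.
  x = p3: opens ∋ x are {p2, p3}, {p1, p2, p3}; each meets A ∖ {p3}, so x IS a limit point.
Collecting: A' = {p3}.


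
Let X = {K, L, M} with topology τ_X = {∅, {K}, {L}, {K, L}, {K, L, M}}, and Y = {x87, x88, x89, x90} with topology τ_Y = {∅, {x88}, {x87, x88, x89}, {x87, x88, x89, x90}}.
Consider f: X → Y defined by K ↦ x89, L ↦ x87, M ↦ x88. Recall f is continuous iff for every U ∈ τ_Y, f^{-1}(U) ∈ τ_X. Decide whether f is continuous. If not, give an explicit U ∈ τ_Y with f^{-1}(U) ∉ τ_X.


f is NOT continuous.

Compute f^{-1}(U) for each U ∈ τ_Y:
  U = ∅: f^{-1}(U) = ∅ ∈ τ_X ✓.
  U = {x88}: f^{-1}(U) = {M} ∉ τ_X ✗.
  U = {x87, x88, x89}: f^{-1}(U) = {K, L, M} ∈ τ_X ✓.
  U = {x87, x88, x89, x90}: f^{-1}(U) = {K, L, M} ∈ τ_X ✓.
Found U = {x88} with f^{-1}(U) = {M} not in τ_X. Therefore f is NOT continuous.


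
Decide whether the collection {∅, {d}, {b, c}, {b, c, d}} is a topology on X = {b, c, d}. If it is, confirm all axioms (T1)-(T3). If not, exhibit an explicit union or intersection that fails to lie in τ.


τ IS a topology on X.

Axiom (T1): ∅ ∈ τ? Yes; X ∈ τ? Yes.
Axiom (T2/T3): check pairwise unions and intersections of members of τ.
All pairwise intersections and unions checked — each lies in τ. Therefore τ satisfies (T1), (T2), (T3): it IS a topology on X.


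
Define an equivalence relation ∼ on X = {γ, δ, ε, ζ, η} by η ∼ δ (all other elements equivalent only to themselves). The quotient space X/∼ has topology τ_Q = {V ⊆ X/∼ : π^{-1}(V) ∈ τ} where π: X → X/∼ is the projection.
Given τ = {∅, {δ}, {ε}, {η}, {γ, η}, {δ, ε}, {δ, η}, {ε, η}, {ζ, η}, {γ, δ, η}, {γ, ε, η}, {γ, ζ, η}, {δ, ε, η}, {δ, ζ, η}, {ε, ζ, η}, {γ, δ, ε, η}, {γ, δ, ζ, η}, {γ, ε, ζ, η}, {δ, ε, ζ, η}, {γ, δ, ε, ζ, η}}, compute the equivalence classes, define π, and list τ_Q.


X/∼ = {[γ], [δ=η], [ε], [ζ]}; |τ_Q| = 10.

Equivalence classes: [γ], [δ=η], [ε], [ζ].
Quotient map π: X → X/∼ sends γ ↦ [γ], δ ↦ [δ=η], ε ↦ [ε], ζ ↦ [ζ], η ↦ [δ=η].
For each subset V ⊆ X/∼, compute π^{-1}(V) ⊆ X and check whether π^{-1}(V) ∈ τ. V is open in τ_Q iff π^{-1}(V) ∈ τ.
  V = {}: π^{-1}(V) = ∅ ∈ τ ✓.
  V = {[γ]}: π^{-1}(V) = {γ} ∉ τ ✗.
  V = {[δ=η]}: π^{-1}(V) = {δ, η} ∈ τ ✓.
  V = {[γ], [δ=η]}: π^{-1}(V) = {γ, δ, η} ∈ τ ✓.
  V = {[ε]}: π^{-1}(V) = {ε} ∈ τ ✓.
  V = {[γ], [ε]}: π^{-1}(V) = {γ, ε} ∉ τ ✗.
  V = {[δ=η], [ε]}: π^{-1}(V) = {δ, ε, η} ∈ τ ✓.
  V = {[γ], [δ=η], [ε]}: π^{-1}(V) = {γ, δ, ε, η} ∈ τ ✓.
  V = {[ζ]}: π^{-1}(V) = {ζ} ∉ τ ✗.
  V = {[γ], [ζ]}: π^{-1}(V) = {γ, ζ} ∉ τ ✗.
  V = {[δ=η], [ζ]}: π^{-1}(V) = {δ, ζ, η} ∈ τ ✓.
  V = {[γ], [δ=η], [ζ]}: π^{-1}(V) = {γ, δ, ζ, η} ∈ τ ✓.
  V = {[ε], [ζ]}: π^{-1}(V) = {ε, ζ} ∉ τ ✗.
  V = {[γ], [ε], [ζ]}: π^{-1}(V) = {γ, ε, ζ} ∉ τ ✗.
  V = {[δ=η], [ε], [ζ]}: π^{-1}(V) = {δ, ε, ζ, η} ∈ τ ✓.
  V = {[γ], [δ=η], [ε], [ζ]}: π^{-1}(V) = {γ, δ, ε, ζ, η} ∈ τ ✓.
Open sets in the quotient: τ_Q = {{}, {[δ=η]}, {[γ], [δ=η]}, {[ε]}, {[δ=η], [ε]}, {[γ], [δ=η], [ε]}, {[δ=η], [ζ]}, {[γ], [δ=η], [ζ]}, {[δ=η], [ε], [ζ]}, {[γ], [δ=η], [ε], [ζ]}} (10 elements).


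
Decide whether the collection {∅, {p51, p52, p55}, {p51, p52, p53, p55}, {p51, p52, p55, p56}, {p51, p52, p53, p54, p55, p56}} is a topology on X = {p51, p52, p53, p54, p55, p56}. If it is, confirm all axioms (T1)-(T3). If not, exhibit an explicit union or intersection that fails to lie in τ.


τ is NOT a topology on X.

Axiom (T1): ∅ ∈ τ? Yes; X ∈ τ? Yes.
Axiom (T2/T3): check pairwise unions and intersections of members of τ.
Counterexample for (T2): {p51, p52, p53, p55} ∪ {p51, p52, p55, p56} = {p51, p52, p53, p55, p56} ∉ τ. Therefore τ is NOT a topology.


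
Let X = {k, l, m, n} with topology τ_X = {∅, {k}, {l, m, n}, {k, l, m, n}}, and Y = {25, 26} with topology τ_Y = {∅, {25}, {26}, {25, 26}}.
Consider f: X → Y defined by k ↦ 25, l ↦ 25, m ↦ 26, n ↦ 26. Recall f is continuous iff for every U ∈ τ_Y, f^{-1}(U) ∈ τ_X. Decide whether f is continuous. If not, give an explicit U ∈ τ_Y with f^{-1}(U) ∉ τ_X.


f is NOT continuous.

Compute f^{-1}(U) for each U ∈ τ_Y:
  U = ∅: f^{-1}(U) = ∅ ∈ τ_X ✓.
  U = {25}: f^{-1}(U) = {k, l} ∉ τ_X ✗.
  U = {26}: f^{-1}(U) = {m, n} ∉ τ_X ✗.
  U = {25, 26}: f^{-1}(U) = {k, l, m, n} ∈ τ_X ✓.
Found U = {25} with f^{-1}(U) = {k, l} not in τ_X. Therefore f is NOT continuous.


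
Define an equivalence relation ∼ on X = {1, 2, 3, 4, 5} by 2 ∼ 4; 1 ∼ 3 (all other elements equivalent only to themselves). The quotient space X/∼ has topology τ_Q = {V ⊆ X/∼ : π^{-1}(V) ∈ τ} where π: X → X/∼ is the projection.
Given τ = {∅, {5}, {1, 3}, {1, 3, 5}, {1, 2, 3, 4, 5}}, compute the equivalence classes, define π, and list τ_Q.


X/∼ = {[1=3], [2=4], [5]}; |τ_Q| = 5.

Equivalence classes: [1=3], [2=4], [5].
Quotient map π: X → X/∼ sends 1 ↦ [1=3], 2 ↦ [2=4], 3 ↦ [1=3], 4 ↦ [2=4], 5 ↦ [5].
For each subset V ⊆ X/∼, compute π^{-1}(V) ⊆ X and check whether π^{-1}(V) ∈ τ. V is open in τ_Q iff π^{-1}(V) ∈ τ.
  V = {}: π^{-1}(V) = ∅ ∈ τ ✓.
  V = {[1=3]}: π^{-1}(V) = {1, 3} ∈ τ ✓.
  V = {[2=4]}: π^{-1}(V) = {2, 4} ∉ τ ✗.
  V = {[1=3], [2=4]}: π^{-1}(V) = {1, 2, 3, 4} ∉ τ ✗.
  V = {[5]}: π^{-1}(V) = {5} ∈ τ ✓.
  V = {[1=3], [5]}: π^{-1}(V) = {1, 3, 5} ∈ τ ✓.
  V = {[2=4], [5]}: π^{-1}(V) = {2, 4, 5} ∉ τ ✗.
  V = {[1=3], [2=4], [5]}: π^{-1}(V) = {1, 2, 3, 4, 5} ∈ τ ✓.
Open sets in the quotient: τ_Q = {{}, {[1=3]}, {[5]}, {[1=3], [5]}, {[1=3], [2=4], [5]}} (5 elements).


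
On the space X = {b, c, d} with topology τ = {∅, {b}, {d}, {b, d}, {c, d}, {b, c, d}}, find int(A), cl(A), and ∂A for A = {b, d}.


int(A) = {b, d}, cl(A) = {b, c, d}, ∂A = {c}.

Closed sets in (X, τ) are complements of opens:
  closed(X, τ) = {∅, {b}, {c}, {b, c}, {c, d}, {b, c, d}}.
int(A) = ⋃ {U ∈ τ : U ⊆ A}. Opens contained in A: ∅, {b}, {d}, {b, d}.
Taking the union of these: int(A) = {b, d}.
cl(A) = ⋂ {C closed : A ⊆ C}. Closed sets containing A: {b, c, d}.
Intersecting these: cl(A) = {b, c, d}.
∂A = cl(A) ∖ int(A) = {b, c, d} ∖ {b, d} = {c}.


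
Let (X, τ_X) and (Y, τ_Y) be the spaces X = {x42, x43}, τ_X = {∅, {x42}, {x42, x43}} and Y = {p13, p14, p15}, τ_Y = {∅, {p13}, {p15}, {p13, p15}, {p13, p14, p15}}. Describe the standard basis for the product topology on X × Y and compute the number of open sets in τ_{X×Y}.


Basis B = {∅ × ∅, {x42} × {p13}, {x42} × {p15}, {x42} × {p13, p15}, {x42, x43} × {p13}, {x42, x43} × {p15}, {x42} × {p13, p14, p15}, {x42, x43} × {p13, p15}, {x42, x43} × {p13, p14, p15}}; |τ_{X×Y}| = 14.

Enumerate products U × V with U ∈ τ_X, V ∈ τ_Y (deduplicated):
  ∅ × ∅ = {} (∅)
  {x42} × {p13} = {(x42,p13)}
  {x42} × {p15} = {(x42,p15)}
  {x42} × {p13, p15} = {(x42,p13), (x42,p15)}
  {x42, x43} × {p13} = {(x42,p13), (x43,p13)}
  {x42, x43} × {p15} = {(x42,p15), (x43,p15)}
  {x42} × {p13, p14, p15} = {(x42,p13), (x42,p14), (x42,p15)}
  {x42, x43} × {p13, p15} = {(x42,p13), (x42,p15), (x43,p13), (x43,p15)}
  {x42, x43} × {p13, p14, p15} = {(x42,p13), (x42,p14), (x42,p15), (x43,p13), (x43,p14), (x43,p15)}
These 9 distinct sets form the basis B.
Close under arbitrary unions to get τ_{X×Y}; counting gives |τ_{X×Y}| = 14.


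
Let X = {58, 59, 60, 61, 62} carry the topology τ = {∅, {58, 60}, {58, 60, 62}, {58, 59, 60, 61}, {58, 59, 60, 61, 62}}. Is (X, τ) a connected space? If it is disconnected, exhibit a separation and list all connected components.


(X, τ) is connected.

Find clopen sets (U ∈ τ with X ∖ U ∈ τ):
  U = ∅, X ∖ U = {58, 59, 60, 61, 62} — both open, so U is clopen.
  U = {58, 59, 60, 61, 62}, X ∖ U = ∅ — both open, so U is clopen.
Only trivial clopens (∅ and X) exist, so (X, τ) is connected.
Compute connected components by grouping points that agree on all clopens:
  component: {58, 59, 60, 61, 62}


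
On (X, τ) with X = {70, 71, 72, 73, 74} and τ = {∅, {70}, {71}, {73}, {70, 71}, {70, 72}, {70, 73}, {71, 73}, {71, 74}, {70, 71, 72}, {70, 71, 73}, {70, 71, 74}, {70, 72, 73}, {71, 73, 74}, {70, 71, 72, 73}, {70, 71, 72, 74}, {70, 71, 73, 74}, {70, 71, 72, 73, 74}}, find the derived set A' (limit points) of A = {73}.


A' = ∅

For each x ∈ X, list the open sets U ∈ τ with x ∈ U, then check whether U ∩ (A ∖ {x}) ≠ ∅ for every such U.
  x = 70: open {70} ∋ x has {70} ∩ (A ∖ {70}) = ∅, so x is NOT a limit point.
  x = 71: open {71} ∋ x has {71} ∩ (A ∖ {71}) = ∅, so x is NOT a limit point.
  x = 72: open {70, 72} ∋ x has {70, 72} ∩ (A ∖ {72}) = ∅, so x is NOT a limit point.
  x = 73: open {73} ∋ x has {73} ∩ (A ∖ {73}) = ∅, so x is NOT a limit point.
  x = 74: open {71, 74} ∋ x has {71, 74} ∩ (A ∖ {74}) = ∅, so x is NOT a limit point.
Collecting: A' = ∅.


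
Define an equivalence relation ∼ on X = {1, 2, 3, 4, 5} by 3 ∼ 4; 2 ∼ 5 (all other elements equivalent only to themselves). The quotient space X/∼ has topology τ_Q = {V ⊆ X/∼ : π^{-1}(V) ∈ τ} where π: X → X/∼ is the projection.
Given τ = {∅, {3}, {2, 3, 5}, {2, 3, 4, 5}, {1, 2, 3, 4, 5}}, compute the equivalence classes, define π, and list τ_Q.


X/∼ = {[1], [2=5], [3=4]}; |τ_Q| = 3.

Equivalence classes: [1], [2=5], [3=4].
Quotient map π: X → X/∼ sends 1 ↦ [1], 2 ↦ [2=5], 3 ↦ [3=4], 4 ↦ [3=4], 5 ↦ [2=5].
For each subset V ⊆ X/∼, compute π^{-1}(V) ⊆ X and check whether π^{-1}(V) ∈ τ. V is open in τ_Q iff π^{-1}(V) ∈ τ.
  V = {}: π^{-1}(V) = ∅ ∈ τ ✓.
  V = {[1]}: π^{-1}(V) = {1} ∉ τ ✗.
  V = {[2=5]}: π^{-1}(V) = {2, 5} ∉ τ ✗.
  V = {[1], [2=5]}: π^{-1}(V) = {1, 2, 5} ∉ τ ✗.
  V = {[3=4]}: π^{-1}(V) = {3, 4} ∉ τ ✗.
  V = {[1], [3=4]}: π^{-1}(V) = {1, 3, 4} ∉ τ ✗.
  V = {[2=5], [3=4]}: π^{-1}(V) = {2, 3, 4, 5} ∈ τ ✓.
  V = {[1], [2=5], [3=4]}: π^{-1}(V) = {1, 2, 3, 4, 5} ∈ τ ✓.
Open sets in the quotient: τ_Q = {{}, {[2=5], [3=4]}, {[1], [2=5], [3=4]}} (3 elements).


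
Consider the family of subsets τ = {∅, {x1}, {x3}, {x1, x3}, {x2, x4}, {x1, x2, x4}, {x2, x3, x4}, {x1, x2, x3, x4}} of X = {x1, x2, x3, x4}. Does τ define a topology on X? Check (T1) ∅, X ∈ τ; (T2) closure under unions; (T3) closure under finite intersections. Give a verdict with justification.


τ IS a topology on X.

Axiom (T1): ∅ ∈ τ? Yes; X ∈ τ? Yes.
Axiom (T2/T3): check pairwise unions and intersections of members of τ.
All pairwise intersections and unions checked — each lies in τ. Therefore τ satisfies (T1), (T2), (T3): it IS a topology on X.


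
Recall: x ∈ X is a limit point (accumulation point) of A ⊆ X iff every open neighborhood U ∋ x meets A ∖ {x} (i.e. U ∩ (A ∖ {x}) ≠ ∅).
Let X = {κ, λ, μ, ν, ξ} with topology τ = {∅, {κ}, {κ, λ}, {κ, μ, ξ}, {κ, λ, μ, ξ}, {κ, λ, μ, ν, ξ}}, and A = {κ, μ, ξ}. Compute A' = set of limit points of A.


A' = {λ, μ, ν, ξ}

For each x ∈ X, list the open sets U ∈ τ with x ∈ U, then check whether U ∩ (A ∖ {x}) ≠ ∅ for every such U.
  x = κ: open {κ} ∋ x has {κ} ∩ (A ∖ {κ}) = ∅, so x is NOT a limit point.
  x = λ: opens ∋ x are {κ, λ}, {κ, λ, μ, ξ}, {κ, λ, μ, ν, ξ}; each meets A ∖ {λ}, so x IS a limit point.
  x = μ: opens ∋ x are {κ, μ, ξ}, {κ, λ, μ, ξ}, {κ, λ, μ, ν, ξ}; each meets A ∖ {μ}, so x IS a limit point.
  x = ν: opens ∋ x are {κ, λ, μ, ν, ξ}; each meets A ∖ {ν}, so x IS a limit point.
  x = ξ: opens ∋ x are {κ, μ, ξ}, {κ, λ, μ, ξ}, {κ, λ, μ, ν, ξ}; each meets A ∖ {ξ}, so x IS a limit point.
Collecting: A' = {λ, μ, ν, ξ}.


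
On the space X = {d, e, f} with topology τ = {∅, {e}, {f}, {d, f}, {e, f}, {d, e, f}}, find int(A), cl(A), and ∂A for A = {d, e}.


int(A) = {e}, cl(A) = {d, e}, ∂A = {d}.

Closed sets in (X, τ) are complements of opens:
  closed(X, τ) = {∅, {d}, {e}, {d, e}, {d, f}, {d, e, f}}.
int(A) = ⋃ {U ∈ τ : U ⊆ A}. Opens contained in A: ∅, {e}.
Taking the union of these: int(A) = {e}.
cl(A) = ⋂ {C closed : A ⊆ C}. Closed sets containing A: {d, e}, {d, e, f}.
Intersecting these: cl(A) = {d, e}.
∂A = cl(A) ∖ int(A) = {d, e} ∖ {e} = {d}.


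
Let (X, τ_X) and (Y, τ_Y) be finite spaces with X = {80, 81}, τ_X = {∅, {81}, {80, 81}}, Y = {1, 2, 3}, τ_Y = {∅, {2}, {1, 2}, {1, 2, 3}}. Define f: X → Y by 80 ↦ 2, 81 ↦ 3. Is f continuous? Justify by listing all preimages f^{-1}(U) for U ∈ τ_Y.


f is NOT continuous.

Compute f^{-1}(U) for each U ∈ τ_Y:
  U = ∅: f^{-1}(U) = ∅ ∈ τ_X ✓.
  U = {2}: f^{-1}(U) = {80} ∉ τ_X ✗.
  U = {1, 2}: f^{-1}(U) = {80} ∉ τ_X ✗.
  U = {1, 2, 3}: f^{-1}(U) = {80, 81} ∈ τ_X ✓.
Found U = {2} with f^{-1}(U) = {80} not in τ_X. Therefore f is NOT continuous.


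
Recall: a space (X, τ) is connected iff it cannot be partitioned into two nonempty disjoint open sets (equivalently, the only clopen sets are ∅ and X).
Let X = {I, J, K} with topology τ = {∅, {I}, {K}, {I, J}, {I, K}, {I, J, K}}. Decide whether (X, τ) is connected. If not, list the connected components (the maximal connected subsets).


(X, τ) is disconnected; components = [{K}, {I, J}].

Find clopen sets (U ∈ τ with X ∖ U ∈ τ):
  U = ∅, X ∖ U = {I, J, K} — both open, so U is clopen.
  U = {K}, X ∖ U = {I, J} — both open, so U is clopen.
  U = {I, J}, X ∖ U = {K} — both open, so U is clopen.
  U = {I, J, K}, X ∖ U = ∅ — both open, so U is clopen.
Nontrivial clopen(s) exist: e.g. {I, J}. So (X, τ) is disconnected.
Compute connected components by grouping points that agree on all clopens:
  component: {K}
  component: {I, J}


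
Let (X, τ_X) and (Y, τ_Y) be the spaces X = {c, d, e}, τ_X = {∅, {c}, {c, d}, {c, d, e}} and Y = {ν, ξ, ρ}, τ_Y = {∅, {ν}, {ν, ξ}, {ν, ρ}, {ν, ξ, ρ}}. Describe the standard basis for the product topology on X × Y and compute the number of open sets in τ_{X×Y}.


Basis B = {∅ × ∅, {c} × {ν}, {c} × {ν, ξ}, {c} × {ν, ρ}, {c, d} × {ν}, {c} × {ν, ξ, ρ}, {c, d, e} × {ν}, {c, d} × {ν, ξ}, {c, d} × {ν, ρ}, {c, d} × {ν, ξ, ρ}, {c, d, e} × {ν, ξ}, {c, d, e} × {ν, ρ}, {c, d, e} × {ν, ξ, ρ}}; |τ_{X×Y}| = 30.

Enumerate products U × V with U ∈ τ_X, V ∈ τ_Y (deduplicated):
  ∅ × ∅ = {} (∅)
  {c} × {ν} = {(c,ν)}
  {c} × {ν, ξ} = {(c,ν), (c,ξ)}
  {c} × {ν, ρ} = {(c,ν), (c,ρ)}
  {c, d} × {ν} = {(c,ν), (d,ν)}
  {c} × {ν, ξ, ρ} = {(c,ν), (c,ξ), (c,ρ)}
  {c, d, e} × {ν} = {(c,ν), (d,ν), (e,ν)}
  {c, d} × {ν, ξ} = {(c,ν), (c,ξ), (d,ν), (d,ξ)}
  {c, d} × {ν, ρ} = {(c,ν), (c,ρ), (d,ν), (d,ρ)}
  {c, d} × {ν, ξ, ρ} = {(c,ν), (c,ξ), (c,ρ), (d,ν), (d,ξ), (d,ρ)}
  {c, d, e} × {ν, ξ} = {(c,ν), (c,ξ), (d,ν), (d,ξ), (e,ν), (e,ξ)}
  {c, d, e} × {ν, ρ} = {(c,ν), (c,ρ), (d,ν), (d,ρ), (e,ν), (e,ρ)}
  {c, d, e} × {ν, ξ, ρ} = {(c,ν), (c,ξ), (c,ρ), (d,ν), (d,ξ), (d,ρ), (e,ν), (e,ξ), (e,ρ)}
These 13 distinct sets form the basis B.
Close under arbitrary unions to get τ_{X×Y}; counting gives |τ_{X×Y}| = 30.


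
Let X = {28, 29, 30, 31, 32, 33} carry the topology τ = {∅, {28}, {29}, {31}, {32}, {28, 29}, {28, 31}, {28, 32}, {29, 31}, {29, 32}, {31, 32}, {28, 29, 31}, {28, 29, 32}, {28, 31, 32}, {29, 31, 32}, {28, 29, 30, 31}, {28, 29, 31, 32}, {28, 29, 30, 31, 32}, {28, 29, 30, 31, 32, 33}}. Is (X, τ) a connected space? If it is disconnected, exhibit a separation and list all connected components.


(X, τ) is connected.

Find clopen sets (U ∈ τ with X ∖ U ∈ τ):
  U = ∅, X ∖ U = {28, 29, 30, 31, 32, 33} — both open, so U is clopen.
  U = {28, 29, 30, 31, 32, 33}, X ∖ U = ∅ — both open, so U is clopen.
Only trivial clopens (∅ and X) exist, so (X, τ) is connected.
Compute connected components by grouping points that agree on all clopens:
  component: {28, 29, 30, 31, 32, 33}
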